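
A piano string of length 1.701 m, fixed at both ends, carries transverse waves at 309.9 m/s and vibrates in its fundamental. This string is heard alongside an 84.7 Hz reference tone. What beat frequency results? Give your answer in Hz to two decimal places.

For a string fixed at both ends, f_n = n·v/(2L) = 1·309.9/(2·1.701) = 91.0935 Hz.
f_beat = |91.0935 − 84.7| = 6.39 Hz.

6.39 Hz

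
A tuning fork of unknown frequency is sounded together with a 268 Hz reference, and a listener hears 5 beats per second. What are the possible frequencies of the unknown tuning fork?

263 Hz or 273 Hz

|f − 268| = 5, so f = 268 ± 5.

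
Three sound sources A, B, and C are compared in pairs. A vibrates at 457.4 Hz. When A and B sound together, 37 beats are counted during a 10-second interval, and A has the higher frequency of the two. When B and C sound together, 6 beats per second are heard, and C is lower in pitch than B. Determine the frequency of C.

A–B: Beat frequency = 37/10 = 3.7 Hz.
B is below A, so f_B = 457.4 − 3.7 = 453.7 Hz.
C is below B, so f_C = 453.7 − 6 = 447.7 Hz.

447.7 Hz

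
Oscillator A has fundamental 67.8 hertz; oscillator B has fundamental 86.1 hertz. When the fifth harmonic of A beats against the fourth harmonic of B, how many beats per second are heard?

5.4 Hz

Fifth harmonic of the first: 5·67.8 = 339.0 Hz.
Fourth harmonic of the second: 4·86.1 = 344.4 Hz.
f_beat = |339.0 − 344.4| = 5.4 Hz.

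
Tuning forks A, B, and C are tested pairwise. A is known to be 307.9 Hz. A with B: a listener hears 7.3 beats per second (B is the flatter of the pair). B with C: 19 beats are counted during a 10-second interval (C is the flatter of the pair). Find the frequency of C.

298.7 Hz

B is below A, so f_B = 307.9 − 7.3 = 300.6 Hz.
B–C: Beat frequency = 19/10 = 1.9 Hz.
C is below B, so f_C = 300.6 − 1.9 = 298.7 Hz.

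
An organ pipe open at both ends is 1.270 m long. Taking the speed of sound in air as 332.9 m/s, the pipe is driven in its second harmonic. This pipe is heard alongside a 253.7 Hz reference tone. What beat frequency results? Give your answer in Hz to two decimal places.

8.43 Hz

Open pipe: f_n = n·v/(2L) = 2·332.9/(2·1.270) = 262.1260 Hz.
f_beat = |262.1260 − 253.7| = 8.43 Hz.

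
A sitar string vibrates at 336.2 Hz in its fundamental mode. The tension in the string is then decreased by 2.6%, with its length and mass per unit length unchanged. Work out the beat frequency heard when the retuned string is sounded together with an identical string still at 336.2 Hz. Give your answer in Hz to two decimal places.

For a string, f ∝ √T, so the new frequency is 336.2·√0.974 = 331.8006 Hz.
f_beat = |331.8006 − 336.2| = 4.40 Hz.

4.40 Hz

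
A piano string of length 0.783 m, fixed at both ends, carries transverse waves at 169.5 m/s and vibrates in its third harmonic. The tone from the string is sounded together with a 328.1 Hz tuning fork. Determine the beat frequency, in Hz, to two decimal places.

3.39 Hz

For a string fixed at both ends, f_n = n·v/(2L) = 3·169.5/(2·0.783) = 324.7126 Hz.
f_beat = |324.7126 − 328.1| = 3.39 Hz.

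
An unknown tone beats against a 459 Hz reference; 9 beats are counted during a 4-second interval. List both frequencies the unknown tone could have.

456.75 Hz or 461.25 Hz

Beat frequency = 9/4 = 2.25 Hz.
|f − 459| = 2.25, so f = 459 ± 2.25.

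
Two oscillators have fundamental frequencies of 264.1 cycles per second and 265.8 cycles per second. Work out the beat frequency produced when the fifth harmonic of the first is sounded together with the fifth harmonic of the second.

8.5 Hz

Fifth harmonic of the first: 5·264.1 = 1320.5 Hz.
Fifth harmonic of the second: 5·265.8 = 1329.0 Hz.
f_beat = |1320.5 − 1329.0| = 8.5 Hz.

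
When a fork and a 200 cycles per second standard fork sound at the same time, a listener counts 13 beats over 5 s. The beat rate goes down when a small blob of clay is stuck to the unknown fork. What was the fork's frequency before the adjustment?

202.6 Hz

Beat frequency = 13/5 = 2.6 Hz.
|f − 200| = 2.6, so the fork was at either 197.4 Hz or 202.6 Hz.
Adding mass to a fork lowers its frequency; the adjustment lowers the fork's frequency.
The beat rate fell, so the adjustment moved the fork toward 200 Hz — it must have started above the reference.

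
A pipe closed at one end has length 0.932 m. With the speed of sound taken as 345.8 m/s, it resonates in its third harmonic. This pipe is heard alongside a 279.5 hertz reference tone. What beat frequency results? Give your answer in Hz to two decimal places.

Closed pipe (odd harmonics): f_n = n·v/(4L) = 3·345.8/(4·0.932) = 278.2725 Hz.
f_beat = |278.2725 − 279.5| = 1.23 Hz.

1.23 Hz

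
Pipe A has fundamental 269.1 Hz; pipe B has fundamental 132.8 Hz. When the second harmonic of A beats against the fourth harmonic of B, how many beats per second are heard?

Second harmonic of the first: 2·269.1 = 538.2 Hz.
Fourth harmonic of the second: 4·132.8 = 531.2 Hz.
f_beat = |538.2 − 531.2| = 7.0 Hz.

7.0 Hz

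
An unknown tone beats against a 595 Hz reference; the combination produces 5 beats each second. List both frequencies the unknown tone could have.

|f − 595| = 5, so f = 595 ± 5.

590 Hz or 600 Hz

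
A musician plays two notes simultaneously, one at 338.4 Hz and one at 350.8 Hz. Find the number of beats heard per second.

12.4 Hz

f_beat = |f₁ − f₂|.
|338.4 − 350.8| = 12.4 Hz.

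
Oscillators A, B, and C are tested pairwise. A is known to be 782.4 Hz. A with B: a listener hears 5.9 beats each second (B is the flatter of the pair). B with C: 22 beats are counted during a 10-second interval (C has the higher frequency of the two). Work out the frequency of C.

778.7 Hz

B is below A, so f_B = 782.4 − 5.9 = 776.5 Hz.
B–C: Beat frequency = 22/10 = 2.2 Hz.
C is above B, so f_C = 776.5 + 2.2 = 778.7 Hz.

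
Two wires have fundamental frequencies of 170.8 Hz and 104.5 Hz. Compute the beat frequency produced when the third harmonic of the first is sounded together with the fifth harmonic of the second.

Third harmonic of the first: 3·170.8 = 512.4 Hz.
Fifth harmonic of the second: 5·104.5 = 522.5 Hz.
f_beat = |512.4 − 522.5| = 10.1 Hz.

10.1 Hz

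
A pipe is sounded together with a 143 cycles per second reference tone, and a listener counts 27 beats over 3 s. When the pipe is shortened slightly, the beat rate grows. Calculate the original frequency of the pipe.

152 Hz

Beat frequency = 27/3 = 9 Hz.
|f − 143| = 9, so the pipe was at either 134 Hz or 152 Hz.
A shorter pipe has a higher fundamental; the adjustment raises the pipe's frequency.
The beat rate rose, so the adjustment moved the pipe further from 143 Hz — it was already above the reference.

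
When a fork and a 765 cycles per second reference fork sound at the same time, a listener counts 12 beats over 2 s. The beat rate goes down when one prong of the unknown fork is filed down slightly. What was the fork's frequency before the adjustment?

759 Hz

Beat frequency = 12/2 = 6 Hz.
|f − 765| = 6, so the fork was at either 759 Hz or 771 Hz.
Filing a prong removes mass and raises the fork's frequency; the adjustment raises the fork's frequency.
The beat rate fell, so the adjustment moved the fork toward 765 Hz — it must have started below the reference.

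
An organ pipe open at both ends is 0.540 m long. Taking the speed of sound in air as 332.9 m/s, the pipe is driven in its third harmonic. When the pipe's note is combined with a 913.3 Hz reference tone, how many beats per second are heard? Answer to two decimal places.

11.42 Hz

Open pipe: f_n = n·v/(2L) = 3·332.9/(2·0.540) = 924.7222 Hz.
f_beat = |924.7222 − 913.3| = 11.42 Hz.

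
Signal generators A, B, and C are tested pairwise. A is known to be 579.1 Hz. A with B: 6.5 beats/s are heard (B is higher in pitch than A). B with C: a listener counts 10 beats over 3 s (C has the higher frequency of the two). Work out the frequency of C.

588.9333 Hz

B is above A, so f_B = 579.1 + 6.5 = 585.6 Hz.
B–C: Beat frequency = 10/3 = 3.3333 Hz.
C is above B, so f_C = 585.6 + 3.3333 = 588.9333 Hz.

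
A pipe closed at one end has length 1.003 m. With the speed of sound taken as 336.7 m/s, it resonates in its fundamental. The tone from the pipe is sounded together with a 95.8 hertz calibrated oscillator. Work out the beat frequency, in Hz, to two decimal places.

11.88 Hz

Closed pipe (odd harmonics): f_n = n·v/(4L) = 1·336.7/(4·1.003) = 83.9232 Hz.
f_beat = |83.9232 − 95.8| = 11.88 Hz.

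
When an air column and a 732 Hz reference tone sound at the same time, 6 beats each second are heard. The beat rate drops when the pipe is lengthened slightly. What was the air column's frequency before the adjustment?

738 Hz

|f − 732| = 6, so the air column was at either 726 Hz or 738 Hz.
A longer pipe has a lower fundamental; the adjustment lowers the air column's frequency.
The beat rate fell, so the adjustment moved the air column toward 732 Hz — it must have started above the reference.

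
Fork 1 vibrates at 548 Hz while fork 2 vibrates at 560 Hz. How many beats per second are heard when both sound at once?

The beat frequency equals the magnitude of the frequency difference.
|548 − 560| = 12 Hz.

12 Hz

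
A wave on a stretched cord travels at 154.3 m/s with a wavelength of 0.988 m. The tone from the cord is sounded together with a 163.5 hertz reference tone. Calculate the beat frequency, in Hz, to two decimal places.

Source frequency f = v/λ = 154.3/0.988 = 156.1741 Hz.
f_beat = |156.1741 − 163.5| = 7.33 Hz.

7.33 Hz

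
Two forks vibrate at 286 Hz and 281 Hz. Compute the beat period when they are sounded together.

0.200 s

f_beat = |286 − 281| = 5 Hz.
Beat period T = 1 / f_beat = 1 / 5 s.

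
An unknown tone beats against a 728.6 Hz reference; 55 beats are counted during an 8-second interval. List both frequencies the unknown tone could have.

Beat frequency = 55/8 = 6.875 Hz.
|f − 728.6| = 6.875, so f = 728.6 ± 6.875.

721.725 Hz or 735.475 Hz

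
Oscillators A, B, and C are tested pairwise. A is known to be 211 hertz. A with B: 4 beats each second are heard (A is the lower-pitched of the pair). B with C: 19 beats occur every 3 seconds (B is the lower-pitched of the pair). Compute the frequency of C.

221.3333 Hz

B is above A, so f_B = 211 + 4 = 215 Hz.
B–C: Beat frequency = 19/3 = 6.3333 Hz.
C is above B, so f_C = 215 + 6.3333 = 221.3333 Hz.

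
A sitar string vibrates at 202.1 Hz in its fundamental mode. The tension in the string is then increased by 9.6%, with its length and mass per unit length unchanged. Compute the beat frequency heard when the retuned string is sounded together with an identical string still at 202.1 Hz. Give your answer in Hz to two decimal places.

For a string, f ∝ √T, so the new frequency is 202.1·√1.096 = 211.5785 Hz.
f_beat = |211.5785 − 202.1| = 9.48 Hz.

9.48 Hz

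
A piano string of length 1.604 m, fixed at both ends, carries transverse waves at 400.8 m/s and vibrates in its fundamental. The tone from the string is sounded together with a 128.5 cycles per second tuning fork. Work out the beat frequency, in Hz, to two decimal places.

3.56 Hz

For a string fixed at both ends, f_n = n·v/(2L) = 1·400.8/(2·1.604) = 124.9377 Hz.
f_beat = |124.9377 − 128.5| = 3.56 Hz.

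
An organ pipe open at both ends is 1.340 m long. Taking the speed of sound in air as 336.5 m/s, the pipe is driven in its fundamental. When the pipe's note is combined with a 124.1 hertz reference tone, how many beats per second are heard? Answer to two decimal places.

1.46 Hz

Open pipe: f_n = n·v/(2L) = 1·336.5/(2·1.340) = 125.5597 Hz.
f_beat = |125.5597 − 124.1| = 1.46 Hz.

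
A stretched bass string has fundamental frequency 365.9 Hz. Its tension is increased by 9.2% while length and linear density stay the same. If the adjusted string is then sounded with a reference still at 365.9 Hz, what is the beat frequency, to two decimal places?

16.46 Hz

For a string, f ∝ √T, so the new frequency is 365.9·√1.092 = 382.3611 Hz.
f_beat = |382.3611 − 365.9| = 16.46 Hz.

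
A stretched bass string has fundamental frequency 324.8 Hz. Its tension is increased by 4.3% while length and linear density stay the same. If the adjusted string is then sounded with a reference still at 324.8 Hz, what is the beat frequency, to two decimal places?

6.91 Hz

For a string, f ∝ √T, so the new frequency is 324.8·√1.043 = 331.7097 Hz.
f_beat = |331.7097 − 324.8| = 6.91 Hz.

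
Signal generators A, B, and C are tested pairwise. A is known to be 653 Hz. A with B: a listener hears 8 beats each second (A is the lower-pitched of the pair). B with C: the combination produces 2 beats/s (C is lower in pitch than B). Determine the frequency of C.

B is above A, so f_B = 653 + 8 = 661 Hz.
C is below B, so f_C = 661 − 2 = 659 Hz.

659 Hz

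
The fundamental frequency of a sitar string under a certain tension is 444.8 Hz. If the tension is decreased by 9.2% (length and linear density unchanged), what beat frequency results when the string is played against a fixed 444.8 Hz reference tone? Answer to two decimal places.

For a string, f ∝ √T, so the new frequency is 444.8·√0.908 = 423.8456 Hz.
f_beat = |423.8456 − 444.8| = 20.95 Hz.

20.95 Hz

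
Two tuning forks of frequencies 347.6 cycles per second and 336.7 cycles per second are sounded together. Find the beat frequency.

10.9 Hz

f_beat = |f₁ − f₂|.
|347.6 − 336.7| = 10.9 Hz.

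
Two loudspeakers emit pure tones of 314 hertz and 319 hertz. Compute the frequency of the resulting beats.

Beats arise from superposition of two nearby frequencies; the beat rate is |f₁ − f₂|.
|314 − 319| = 5 Hz.

5 Hz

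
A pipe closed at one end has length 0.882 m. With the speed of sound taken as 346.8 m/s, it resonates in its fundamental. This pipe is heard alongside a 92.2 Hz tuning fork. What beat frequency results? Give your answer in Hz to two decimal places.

6.10 Hz

Closed pipe (odd harmonics): f_n = n·v/(4L) = 1·346.8/(4·0.882) = 98.2993 Hz.
f_beat = |98.2993 − 92.2| = 6.10 Hz.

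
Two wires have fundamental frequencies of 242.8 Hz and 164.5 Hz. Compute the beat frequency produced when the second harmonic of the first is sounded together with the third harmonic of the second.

Second harmonic of the first: 2·242.8 = 485.6 Hz.
Third harmonic of the second: 3·164.5 = 493.5 Hz.
f_beat = |485.6 − 493.5| = 7.9 Hz.

7.9 Hz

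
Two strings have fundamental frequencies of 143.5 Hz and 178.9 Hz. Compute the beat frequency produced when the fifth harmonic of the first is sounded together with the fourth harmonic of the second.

1.9 Hz

Fifth harmonic of the first: 5·143.5 = 717.5 Hz.
Fourth harmonic of the second: 4·178.9 = 715.6 Hz.
f_beat = |717.5 − 715.6| = 1.9 Hz.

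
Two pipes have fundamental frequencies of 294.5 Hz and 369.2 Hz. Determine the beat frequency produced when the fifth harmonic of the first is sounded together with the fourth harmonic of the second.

Fifth harmonic of the first: 5·294.5 = 1472.5 Hz.
Fourth harmonic of the second: 4·369.2 = 1476.8 Hz.
f_beat = |1472.5 − 1476.8| = 4.3 Hz.

4.3 Hz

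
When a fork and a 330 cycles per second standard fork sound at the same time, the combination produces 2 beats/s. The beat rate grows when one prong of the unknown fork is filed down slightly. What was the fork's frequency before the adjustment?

332 Hz

|f − 330| = 2, so the fork was at either 328 Hz or 332 Hz.
Filing a prong removes mass and raises the fork's frequency; the adjustment raises the fork's frequency.
The beat rate rose, so the adjustment moved the fork further from 330 Hz — it was already above the reference.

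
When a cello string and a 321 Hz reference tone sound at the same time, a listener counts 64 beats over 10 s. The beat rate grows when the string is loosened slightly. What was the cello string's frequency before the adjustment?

314.6 Hz

Beat frequency = 64/10 = 6.4 Hz.
|f − 321| = 6.4, so the cello string was at either 314.6 Hz or 327.4 Hz.
Reducing tension lowers a string's frequency; the adjustment lowers the cello string's frequency.
The beat rate rose, so the adjustment moved the cello string further from 321 Hz — it was already below the reference.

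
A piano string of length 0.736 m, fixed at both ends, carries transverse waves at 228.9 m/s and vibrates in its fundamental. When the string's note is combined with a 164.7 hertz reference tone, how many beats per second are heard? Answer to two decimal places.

9.20 Hz

For a string fixed at both ends, f_n = n·v/(2L) = 1·228.9/(2·0.736) = 155.5027 Hz.
f_beat = |155.5027 − 164.7| = 9.20 Hz.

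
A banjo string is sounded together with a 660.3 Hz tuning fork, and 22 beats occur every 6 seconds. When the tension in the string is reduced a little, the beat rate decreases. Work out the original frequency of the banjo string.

Beat frequency = 22/6 = 3.6667 Hz.
|f − 660.3| = 3.6667, so the banjo string was at either 656.6333 Hz or 663.9667 Hz.
Lower tension means lower frequency; the adjustment lowers the banjo string's frequency.
The beat rate fell, so the adjustment moved the banjo string toward 660.3 Hz — it must have started above the reference.

663.9667 Hz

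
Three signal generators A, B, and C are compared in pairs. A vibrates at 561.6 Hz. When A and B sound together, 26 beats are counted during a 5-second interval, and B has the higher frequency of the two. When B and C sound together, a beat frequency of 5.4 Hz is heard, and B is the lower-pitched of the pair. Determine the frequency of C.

572.2 Hz

A–B: Beat frequency = 26/5 = 5.2 Hz.
B is above A, so f_B = 561.6 + 5.2 = 566.8 Hz.
C is above B, so f_C = 566.8 + 5.4 = 572.2 Hz.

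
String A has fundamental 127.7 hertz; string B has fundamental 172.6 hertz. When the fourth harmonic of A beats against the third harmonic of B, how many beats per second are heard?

Fourth harmonic of the first: 4·127.7 = 510.8 Hz.
Third harmonic of the second: 3·172.6 = 517.8 Hz.
f_beat = |510.8 − 517.8| = 7.0 Hz.

7.0 Hz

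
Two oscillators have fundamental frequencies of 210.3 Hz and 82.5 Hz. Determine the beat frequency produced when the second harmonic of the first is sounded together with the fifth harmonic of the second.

Second harmonic of the first: 2·210.3 = 420.6 Hz.
Fifth harmonic of the second: 5·82.5 = 412.5 Hz.
f_beat = |420.6 − 412.5| = 8.1 Hz.

8.1 Hz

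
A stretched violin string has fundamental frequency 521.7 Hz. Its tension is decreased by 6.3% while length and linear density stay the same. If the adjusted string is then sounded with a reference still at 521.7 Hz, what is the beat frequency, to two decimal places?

16.70 Hz

For a string, f ∝ √T, so the new frequency is 521.7·√0.937 = 504.9991 Hz.
f_beat = |504.9991 − 521.7| = 16.70 Hz.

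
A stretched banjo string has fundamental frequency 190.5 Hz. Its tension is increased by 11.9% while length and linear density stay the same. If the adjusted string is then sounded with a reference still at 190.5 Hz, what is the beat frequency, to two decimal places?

For a string, f ∝ √T, so the new frequency is 190.5·√1.119 = 201.5162 Hz.
f_beat = |201.5162 − 190.5| = 11.02 Hz.

11.02 Hz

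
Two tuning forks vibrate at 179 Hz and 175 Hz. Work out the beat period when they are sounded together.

0.250 s

f_beat = |179 − 175| = 4 Hz.
Beat period T = 1 / f_beat = 1 / 4 s.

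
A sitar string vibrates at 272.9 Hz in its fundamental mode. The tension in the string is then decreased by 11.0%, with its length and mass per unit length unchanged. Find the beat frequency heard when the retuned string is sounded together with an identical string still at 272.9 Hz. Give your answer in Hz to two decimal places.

15.45 Hz

For a string, f ∝ √T, so the new frequency is 272.9·√0.890 = 257.4533 Hz.
f_beat = |257.4533 − 272.9| = 15.45 Hz.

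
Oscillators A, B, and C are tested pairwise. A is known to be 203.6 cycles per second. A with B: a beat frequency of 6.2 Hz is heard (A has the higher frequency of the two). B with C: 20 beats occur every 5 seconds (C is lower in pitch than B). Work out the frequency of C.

193.4 Hz

B is below A, so f_B = 203.6 − 6.2 = 197.4 Hz.
B–C: Beat frequency = 20/5 = 4 Hz.
C is below B, so f_C = 197.4 − 4 = 193.4 Hz.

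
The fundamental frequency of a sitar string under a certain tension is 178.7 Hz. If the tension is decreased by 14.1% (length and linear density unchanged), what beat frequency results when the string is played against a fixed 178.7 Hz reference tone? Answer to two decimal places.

13.08 Hz

For a string, f ∝ √T, so the new frequency is 178.7·√0.859 = 165.6232 Hz.
f_beat = |165.6232 − 178.7| = 13.08 Hz.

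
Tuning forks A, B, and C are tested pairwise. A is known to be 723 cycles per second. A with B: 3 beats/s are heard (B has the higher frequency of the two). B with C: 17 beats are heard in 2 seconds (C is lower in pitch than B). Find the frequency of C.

B is above A, so f_B = 723 + 3 = 726 Hz.
B–C: Beat frequency = 17/2 = 8.5 Hz.
C is below B, so f_C = 726 − 8.5 = 717.5 Hz.

717.5 Hz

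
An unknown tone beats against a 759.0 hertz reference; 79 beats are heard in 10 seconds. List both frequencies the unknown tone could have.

751.1 Hz or 766.9 Hz

Beat frequency = 79/10 = 7.9 Hz.
|f − 759.0| = 7.9, so f = 759.0 ± 7.9.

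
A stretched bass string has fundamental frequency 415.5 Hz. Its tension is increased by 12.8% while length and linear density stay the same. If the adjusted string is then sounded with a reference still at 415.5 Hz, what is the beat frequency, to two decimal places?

For a string, f ∝ √T, so the new frequency is 415.5·√1.128 = 441.2915 Hz.
f_beat = |441.2915 − 415.5| = 25.79 Hz.

25.79 Hz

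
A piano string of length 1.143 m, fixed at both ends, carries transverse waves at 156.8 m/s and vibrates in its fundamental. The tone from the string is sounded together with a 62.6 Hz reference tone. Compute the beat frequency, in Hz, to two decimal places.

For a string fixed at both ends, f_n = n·v/(2L) = 1·156.8/(2·1.143) = 68.5914 Hz.
f_beat = |68.5914 − 62.6| = 5.99 Hz.

5.99 Hz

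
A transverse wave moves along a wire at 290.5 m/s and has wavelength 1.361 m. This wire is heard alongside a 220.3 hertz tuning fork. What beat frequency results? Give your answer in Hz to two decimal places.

Source frequency f = v/λ = 290.5/1.361 = 213.4460 Hz.
f_beat = |213.4460 − 220.3| = 6.85 Hz.

6.85 Hz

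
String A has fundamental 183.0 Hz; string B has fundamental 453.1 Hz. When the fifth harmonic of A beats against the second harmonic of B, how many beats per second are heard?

Fifth harmonic of the first: 5·183.0 = 915.0 Hz.
Second harmonic of the second: 2·453.1 = 906.2 Hz.
f_beat = |915.0 − 906.2| = 8.8 Hz.

8.8 Hz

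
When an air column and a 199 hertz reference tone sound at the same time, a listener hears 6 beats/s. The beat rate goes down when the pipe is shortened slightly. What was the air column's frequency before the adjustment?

193 Hz

|f − 199| = 6, so the air column was at either 193 Hz or 205 Hz.
A shorter pipe has a higher fundamental; the adjustment raises the air column's frequency.
The beat rate fell, so the adjustment moved the air column toward 199 Hz — it must have started below the reference.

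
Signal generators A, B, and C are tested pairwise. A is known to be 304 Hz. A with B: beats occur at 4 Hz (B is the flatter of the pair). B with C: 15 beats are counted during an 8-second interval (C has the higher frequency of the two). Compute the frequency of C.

B is below A, so f_B = 304 − 4 = 300 Hz.
B–C: Beat frequency = 15/8 = 1.875 Hz.
C is above B, so f_C = 300 + 1.875 = 301.875 Hz.

301.875 Hz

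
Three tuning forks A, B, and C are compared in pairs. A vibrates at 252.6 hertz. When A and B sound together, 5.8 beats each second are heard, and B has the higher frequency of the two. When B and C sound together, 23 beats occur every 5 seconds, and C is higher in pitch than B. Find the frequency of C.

263 Hz

B is above A, so f_B = 252.6 + 5.8 = 258.4 Hz.
B–C: Beat frequency = 23/5 = 4.6 Hz.
C is above B, so f_C = 258.4 + 4.6 = 263 Hz.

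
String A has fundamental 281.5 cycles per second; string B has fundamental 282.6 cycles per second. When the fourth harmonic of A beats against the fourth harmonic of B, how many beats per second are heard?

Fourth harmonic of the first: 4·281.5 = 1126.0 Hz.
Fourth harmonic of the second: 4·282.6 = 1130.4 Hz.
f_beat = |1126.0 − 1130.4| = 4.4 Hz.

4.4 Hz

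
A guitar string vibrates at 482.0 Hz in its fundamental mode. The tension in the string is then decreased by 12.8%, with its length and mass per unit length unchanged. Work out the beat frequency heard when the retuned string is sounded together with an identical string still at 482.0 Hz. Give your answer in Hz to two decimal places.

31.90 Hz

For a string, f ∝ √T, so the new frequency is 482.0·√0.872 = 450.0961 Hz.
f_beat = |450.0961 − 482.0| = 31.90 Hz.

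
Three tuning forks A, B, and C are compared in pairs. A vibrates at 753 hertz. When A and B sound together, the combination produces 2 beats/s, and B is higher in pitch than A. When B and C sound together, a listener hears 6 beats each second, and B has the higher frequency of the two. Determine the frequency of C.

749 Hz

B is above A, so f_B = 753 + 2 = 755 Hz.
C is below B, so f_C = 755 − 6 = 749 Hz.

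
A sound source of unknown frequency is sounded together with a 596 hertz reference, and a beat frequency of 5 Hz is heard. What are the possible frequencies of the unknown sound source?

|f − 596| = 5, so f = 596 ± 5.

591 Hz or 601 Hz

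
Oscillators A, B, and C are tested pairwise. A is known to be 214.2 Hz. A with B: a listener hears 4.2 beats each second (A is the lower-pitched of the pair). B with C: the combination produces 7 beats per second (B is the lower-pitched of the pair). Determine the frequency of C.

B is above A, so f_B = 214.2 + 4.2 = 218.4 Hz.
C is above B, so f_C = 218.4 + 7 = 225.4 Hz.

225.4 Hz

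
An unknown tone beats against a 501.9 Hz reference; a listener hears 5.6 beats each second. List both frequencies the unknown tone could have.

|f − 501.9| = 5.6, so f = 501.9 ± 5.6.

496.3 Hz or 507.5 Hz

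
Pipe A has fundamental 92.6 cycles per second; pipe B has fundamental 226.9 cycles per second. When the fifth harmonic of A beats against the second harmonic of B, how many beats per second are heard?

Fifth harmonic of the first: 5·92.6 = 463.0 Hz.
Second harmonic of the second: 2·226.9 = 453.8 Hz.
f_beat = |463.0 − 453.8| = 9.2 Hz.

9.2 Hz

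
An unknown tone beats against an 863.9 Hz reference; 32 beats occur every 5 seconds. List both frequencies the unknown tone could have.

Beat frequency = 32/5 = 6.4 Hz.
|f − 863.9| = 6.4, so f = 863.9 ± 6.4.

857.5 Hz or 870.3 Hz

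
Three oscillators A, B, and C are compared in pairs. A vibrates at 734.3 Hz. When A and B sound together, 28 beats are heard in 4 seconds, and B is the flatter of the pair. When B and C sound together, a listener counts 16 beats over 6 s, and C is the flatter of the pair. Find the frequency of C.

A–B: Beat frequency = 28/4 = 7 Hz.
B is below A, so f_B = 734.3 − 7 = 727.3 Hz.
B–C: Beat frequency = 16/6 = 2.6667 Hz.
C is below B, so f_C = 727.3 − 2.6667 = 724.6333 Hz.

724.6333 Hz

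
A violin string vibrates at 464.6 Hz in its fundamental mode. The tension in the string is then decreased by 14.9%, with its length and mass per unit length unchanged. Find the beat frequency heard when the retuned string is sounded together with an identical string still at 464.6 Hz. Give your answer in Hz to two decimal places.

36.01 Hz

For a string, f ∝ √T, so the new frequency is 464.6·√0.851 = 428.5919 Hz.
f_beat = |428.5919 − 464.6| = 36.01 Hz.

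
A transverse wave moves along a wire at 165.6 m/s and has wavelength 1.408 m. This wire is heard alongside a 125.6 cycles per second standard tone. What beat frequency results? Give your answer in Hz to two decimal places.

Source frequency f = v/λ = 165.6/1.408 = 117.6136 Hz.
f_beat = |117.6136 − 125.6| = 7.99 Hz.

7.99 Hz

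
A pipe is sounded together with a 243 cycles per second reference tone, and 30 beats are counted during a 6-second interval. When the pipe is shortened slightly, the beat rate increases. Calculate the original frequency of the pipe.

248 Hz

Beat frequency = 30/6 = 5 Hz.
|f − 243| = 5, so the pipe was at either 238 Hz or 248 Hz.
A shorter pipe has a higher fundamental; the adjustment raises the pipe's frequency.
The beat rate rose, so the adjustment moved the pipe further from 243 Hz — it was already above the reference.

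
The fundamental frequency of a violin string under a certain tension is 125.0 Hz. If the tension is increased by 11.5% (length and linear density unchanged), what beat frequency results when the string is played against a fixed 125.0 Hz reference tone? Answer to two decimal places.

For a string, f ∝ √T, so the new frequency is 125.0·√1.115 = 131.9920 Hz.
f_beat = |131.9920 − 125.0| = 6.99 Hz.

6.99 Hz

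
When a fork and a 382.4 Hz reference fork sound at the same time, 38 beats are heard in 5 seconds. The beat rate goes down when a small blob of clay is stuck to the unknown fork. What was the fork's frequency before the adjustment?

Beat frequency = 38/5 = 7.6 Hz.
|f − 382.4| = 7.6, so the fork was at either 374.8 Hz or 390 Hz.
Adding mass to a fork lowers its frequency; the adjustment lowers the fork's frequency.
The beat rate fell, so the adjustment moved the fork toward 382.4 Hz — it must have started above the reference.

390 Hz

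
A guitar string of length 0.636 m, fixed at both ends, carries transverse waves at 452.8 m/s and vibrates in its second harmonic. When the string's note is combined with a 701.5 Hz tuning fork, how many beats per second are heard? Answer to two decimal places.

For a string fixed at both ends, f_n = n·v/(2L) = 2·452.8/(2·0.636) = 711.9497 Hz.
f_beat = |711.9497 − 701.5| = 10.45 Hz.

10.45 Hz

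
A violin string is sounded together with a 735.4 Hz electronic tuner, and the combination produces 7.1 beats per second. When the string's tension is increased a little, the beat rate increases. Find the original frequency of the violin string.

|f − 735.4| = 7.1, so the violin string was at either 728.3 Hz or 742.5 Hz.
Higher tension means higher frequency; the adjustment raises the violin string's frequency.
The beat rate rose, so the adjustment moved the violin string further from 735.4 Hz — it was already above the reference.

742.5 Hz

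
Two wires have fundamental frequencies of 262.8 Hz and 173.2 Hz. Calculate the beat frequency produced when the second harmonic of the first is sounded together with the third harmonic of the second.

6.0 Hz

Second harmonic of the first: 2·262.8 = 525.6 Hz.
Third harmonic of the second: 3·173.2 = 519.6 Hz.
f_beat = |525.6 − 519.6| = 6.0 Hz.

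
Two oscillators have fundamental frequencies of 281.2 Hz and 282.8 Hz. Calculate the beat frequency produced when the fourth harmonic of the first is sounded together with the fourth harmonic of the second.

Fourth harmonic of the first: 4·281.2 = 1124.8 Hz.
Fourth harmonic of the second: 4·282.8 = 1131.2 Hz.
f_beat = |1124.8 − 1131.2| = 6.4 Hz.

6.4 Hz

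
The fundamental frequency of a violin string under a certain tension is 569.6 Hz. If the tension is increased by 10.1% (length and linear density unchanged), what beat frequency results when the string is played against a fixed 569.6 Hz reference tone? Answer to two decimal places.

28.07 Hz

For a string, f ∝ √T, so the new frequency is 569.6·√1.101 = 597.6730 Hz.
f_beat = |597.6730 − 569.6| = 28.07 Hz.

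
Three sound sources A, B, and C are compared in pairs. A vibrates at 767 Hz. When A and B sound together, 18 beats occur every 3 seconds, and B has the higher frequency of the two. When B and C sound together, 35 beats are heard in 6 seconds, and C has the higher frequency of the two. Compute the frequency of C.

778.8333 Hz

A–B: Beat frequency = 18/3 = 6 Hz.
B is above A, so f_B = 767 + 6 = 773 Hz.
B–C: Beat frequency = 35/6 = 5.8333 Hz.
C is above B, so f_C = 773 + 5.8333 = 778.8333 Hz.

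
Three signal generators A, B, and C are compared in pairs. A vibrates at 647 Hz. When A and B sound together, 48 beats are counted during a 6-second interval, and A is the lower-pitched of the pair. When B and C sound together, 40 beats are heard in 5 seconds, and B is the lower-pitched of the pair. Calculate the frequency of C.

A–B: Beat frequency = 48/6 = 8 Hz.
B is above A, so f_B = 647 + 8 = 655 Hz.
B–C: Beat frequency = 40/5 = 8 Hz.
C is above B, so f_C = 655 + 8 = 663 Hz.

663 Hz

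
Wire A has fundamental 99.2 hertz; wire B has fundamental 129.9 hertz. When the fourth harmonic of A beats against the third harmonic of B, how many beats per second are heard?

Fourth harmonic of the first: 4·99.2 = 396.8 Hz.
Third harmonic of the second: 3·129.9 = 389.7 Hz.
f_beat = |396.8 − 389.7| = 7.1 Hz.

7.1 Hz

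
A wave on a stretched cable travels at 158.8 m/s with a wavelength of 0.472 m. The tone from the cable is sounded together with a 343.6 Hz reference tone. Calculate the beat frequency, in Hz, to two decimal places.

Source frequency f = v/λ = 158.8/0.472 = 336.4407 Hz.
f_beat = |336.4407 − 343.6| = 7.16 Hz.

7.16 Hz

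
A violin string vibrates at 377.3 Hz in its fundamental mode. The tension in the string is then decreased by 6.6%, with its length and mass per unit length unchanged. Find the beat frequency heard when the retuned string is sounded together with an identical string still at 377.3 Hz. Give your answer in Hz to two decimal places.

12.66 Hz

For a string, f ∝ √T, so the new frequency is 377.3·√0.934 = 364.6366 Hz.
f_beat = |364.6366 − 377.3| = 12.66 Hz.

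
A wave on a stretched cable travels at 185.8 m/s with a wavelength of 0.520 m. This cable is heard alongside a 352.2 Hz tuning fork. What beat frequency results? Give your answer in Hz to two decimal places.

Source frequency f = v/λ = 185.8/0.520 = 357.3077 Hz.
f_beat = |357.3077 − 352.2| = 5.11 Hz.

5.11 Hz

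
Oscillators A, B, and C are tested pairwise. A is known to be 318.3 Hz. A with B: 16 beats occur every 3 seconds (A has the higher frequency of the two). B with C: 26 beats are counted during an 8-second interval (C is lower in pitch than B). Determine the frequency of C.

A–B: Beat frequency = 16/3 = 5.3333 Hz.
B is below A, so f_B = 318.3 − 5.3333 = 312.9667 Hz.
B–C: Beat frequency = 26/8 = 3.25 Hz.
C is below B, so f_C = 312.9667 − 3.25 = 309.7167 Hz.

309.7167 Hz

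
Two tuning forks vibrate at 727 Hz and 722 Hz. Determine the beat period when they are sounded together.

f_beat = |727 − 722| = 5 Hz.
Beat period T = 1 / f_beat = 1 / 5 s.

0.200 s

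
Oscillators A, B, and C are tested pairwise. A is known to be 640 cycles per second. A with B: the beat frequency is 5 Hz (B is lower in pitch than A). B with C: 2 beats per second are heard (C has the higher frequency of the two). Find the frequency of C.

637 Hz

B is below A, so f_B = 640 − 5 = 635 Hz.
C is above B, so f_C = 635 + 2 = 637 Hz.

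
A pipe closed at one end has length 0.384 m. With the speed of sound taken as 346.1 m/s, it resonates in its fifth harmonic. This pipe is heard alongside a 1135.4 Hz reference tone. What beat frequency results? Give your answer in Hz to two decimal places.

8.77 Hz

Closed pipe (odd harmonics): f_n = n·v/(4L) = 5·346.1/(4·0.384) = 1126.6276 Hz.
f_beat = |1126.6276 − 1135.4| = 8.77 Hz.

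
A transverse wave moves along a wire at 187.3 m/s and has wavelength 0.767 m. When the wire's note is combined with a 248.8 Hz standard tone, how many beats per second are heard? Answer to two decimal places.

Source frequency f = v/λ = 187.3/0.767 = 244.1982 Hz.
f_beat = |244.1982 − 248.8| = 4.60 Hz.

4.60 Hz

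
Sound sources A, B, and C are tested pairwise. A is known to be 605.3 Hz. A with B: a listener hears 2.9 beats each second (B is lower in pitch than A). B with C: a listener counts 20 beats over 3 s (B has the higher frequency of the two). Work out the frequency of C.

B is below A, so f_B = 605.3 − 2.9 = 602.4 Hz.
B–C: Beat frequency = 20/3 = 6.6667 Hz.
C is below B, so f_C = 602.4 − 6.6667 = 595.7333 Hz.

595.7333 Hz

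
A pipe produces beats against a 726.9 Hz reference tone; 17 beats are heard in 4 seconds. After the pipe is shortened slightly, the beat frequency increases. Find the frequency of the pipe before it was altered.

Beat frequency = 17/4 = 4.25 Hz.
|f − 726.9| = 4.25, so the pipe was at either 722.65 Hz or 731.15 Hz.
A shorter pipe has a higher fundamental; the adjustment raises the pipe's frequency.
The beat rate rose, so the adjustment moved the pipe further from 726.9 Hz — it was already above the reference.

731.15 Hz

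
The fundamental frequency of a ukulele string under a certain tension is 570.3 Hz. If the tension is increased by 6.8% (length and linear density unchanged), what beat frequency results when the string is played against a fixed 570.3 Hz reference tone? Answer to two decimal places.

19.07 Hz

For a string, f ∝ √T, so the new frequency is 570.3·√1.068 = 589.3713 Hz.
f_beat = |589.3713 − 570.3| = 19.07 Hz.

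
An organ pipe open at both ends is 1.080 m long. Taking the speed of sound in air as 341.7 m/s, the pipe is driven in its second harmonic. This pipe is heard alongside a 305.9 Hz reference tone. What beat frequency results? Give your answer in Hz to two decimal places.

10.49 Hz

Open pipe: f_n = n·v/(2L) = 2·341.7/(2·1.080) = 316.3889 Hz.
f_beat = |316.3889 − 305.9| = 10.49 Hz.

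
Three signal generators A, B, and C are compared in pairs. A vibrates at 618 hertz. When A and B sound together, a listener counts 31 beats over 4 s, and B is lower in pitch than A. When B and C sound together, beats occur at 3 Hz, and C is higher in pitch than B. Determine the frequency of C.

613.25 Hz

A–B: Beat frequency = 31/4 = 7.75 Hz.
B is below A, so f_B = 618 − 7.75 = 610.25 Hz.
C is above B, so f_C = 610.25 + 3 = 613.25 Hz.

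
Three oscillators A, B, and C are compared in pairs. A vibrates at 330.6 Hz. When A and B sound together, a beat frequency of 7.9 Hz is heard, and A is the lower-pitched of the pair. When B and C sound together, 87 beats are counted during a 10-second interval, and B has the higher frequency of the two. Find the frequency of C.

329.8 Hz

B is above A, so f_B = 330.6 + 7.9 = 338.5 Hz.
B–C: Beat frequency = 87/10 = 8.7 Hz.
C is below B, so f_C = 338.5 − 8.7 = 329.8 Hz.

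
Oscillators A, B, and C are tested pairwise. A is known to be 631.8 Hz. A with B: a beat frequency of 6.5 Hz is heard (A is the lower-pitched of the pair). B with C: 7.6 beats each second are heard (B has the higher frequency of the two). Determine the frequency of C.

630.7 Hz

B is above A, so f_B = 631.8 + 6.5 = 638.3 Hz.
C is below B, so f_C = 638.3 − 7.6 = 630.7 Hz.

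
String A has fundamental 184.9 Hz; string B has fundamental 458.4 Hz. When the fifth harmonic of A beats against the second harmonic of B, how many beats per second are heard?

7.7 Hz

Fifth harmonic of the first: 5·184.9 = 924.5 Hz.
Second harmonic of the second: 2·458.4 = 916.8 Hz.
f_beat = |924.5 − 916.8| = 7.7 Hz.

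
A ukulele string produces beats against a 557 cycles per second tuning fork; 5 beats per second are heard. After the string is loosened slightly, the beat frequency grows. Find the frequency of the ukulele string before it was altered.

|f − 557| = 5, so the ukulele string was at either 552 Hz or 562 Hz.
Reducing tension lowers a string's frequency; the adjustment lowers the ukulele string's frequency.
The beat rate rose, so the adjustment moved the ukulele string further from 557 Hz — it was already below the reference.

552 Hz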